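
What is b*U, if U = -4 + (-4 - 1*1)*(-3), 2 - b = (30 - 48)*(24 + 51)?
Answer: 14872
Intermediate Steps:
b = 1352 (b = 2 - (30 - 48)*(24 + 51) = 2 - (-18)*75 = 2 - 1*(-1350) = 2 + 1350 = 1352)
U = 11 (U = -4 + (-4 - 1)*(-3) = -4 - 5*(-3) = -4 + 15 = 11)
b*U = 1352*11 = 14872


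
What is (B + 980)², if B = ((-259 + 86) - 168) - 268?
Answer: 137641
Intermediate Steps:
B = -609 (B = (-173 - 168) - 268 = -341 - 268 = -609)
(B + 980)² = (-609 + 980)² = 371² = 137641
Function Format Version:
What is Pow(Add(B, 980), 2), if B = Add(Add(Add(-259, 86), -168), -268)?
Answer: 137641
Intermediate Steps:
B = -609 (B = Add(Add(-173, -168), -268) = Add(-341, -268) = -609)
Pow(Add(B, 980), 2) = Pow(Add(-609, 980), 2) = Pow(371, 2) = 137641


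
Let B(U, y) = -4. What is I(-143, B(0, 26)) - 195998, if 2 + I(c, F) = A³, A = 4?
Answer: -195936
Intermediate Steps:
I(c, F) = 62 (I(c, F) = -2 + 4³ = -2 + 64 = 62)
I(-143, B(0, 26)) - 195998 = 62 - 195998 = -195936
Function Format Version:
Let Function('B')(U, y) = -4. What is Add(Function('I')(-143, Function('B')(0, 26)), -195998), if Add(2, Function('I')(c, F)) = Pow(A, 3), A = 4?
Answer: -195936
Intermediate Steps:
Function('I')(c, F) = 62 (Function('I')(c, F) = Add(-2, Pow(4, 3)) = Add(-2, 64) = 62)
Add(Function('I')(-143, Function('B')(0, 26)), -195998) = Add(62, -195998) = -195936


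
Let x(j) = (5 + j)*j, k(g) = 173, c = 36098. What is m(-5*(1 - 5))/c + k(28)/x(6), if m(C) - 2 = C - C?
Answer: 3122543/1191234 ≈ 2.6213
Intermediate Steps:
m(C) = 2 (m(C) = 2 + (C - C) = 2 + 0 = 2)
x(j) = j*(5 + j)
m(-5*(1 - 5))/c + k(28)/x(6) = 2/36098 + 173/((6*(5 + 6))) = 2*(1/36098) + 173/((6*11)) = 1/18049 + 173/66 = 3122543/1191234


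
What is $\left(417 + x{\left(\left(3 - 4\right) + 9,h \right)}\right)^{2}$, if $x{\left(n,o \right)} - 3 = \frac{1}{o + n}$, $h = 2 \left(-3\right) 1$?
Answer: $\frac{707281}{4} \approx 1.7682 \cdot 10^{5}$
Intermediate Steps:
$h = -6$ ($h = \left(-6\right) 1 = -6$)
$x{\left(n,o \right)} = 3 + \frac{1}{n + o}$ ($x{\left(n,o \right)} = 3 + \frac{1}{o + n} = 3 + \frac{1}{n + o}$)
$\left(417 + x{\left(\left(3 - 4\right) + 9,h \right)}\right)^{2} = \left(417 + \frac{1 + 3 \left(\left(3 - 4\right) + 9\right) + 3 \left(-6\right)}{\left(\left(3 - 4\right) + 9\right) - 6}\right)^{2} = \left(417 + \frac{1 + 3 \left(-1 + 9\right) - 18}{\left(-1 + 9\right) - 6}\right)^{2} = \left(417 + \frac{1 + 3 \cdot 8 - 18}{8 - 6}\right)^{2} = \left(417 + \frac{1 + 24 - 18}{2}\right)^{2} = \left(417 + \frac{1}{2} \cdot 7\right)^{2} = \left(417 + \frac{7}{2}\right)^{2} = \left(\frac{841}{2}\right)^{2} = \frac{707281}{4}$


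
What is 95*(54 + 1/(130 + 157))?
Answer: 1472405/287 ≈ 5130.3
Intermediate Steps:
95*(54 + 1/(130 + 157)) = 95*(54 + 1/287) = 95*(15499/287) = 1472405/287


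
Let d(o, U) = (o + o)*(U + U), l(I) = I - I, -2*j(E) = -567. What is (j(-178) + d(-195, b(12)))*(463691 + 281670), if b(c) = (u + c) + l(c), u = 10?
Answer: -25158169833/2 ≈ -1.2579e+10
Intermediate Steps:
j(E) = 567/2 (j(E) = -½*(-567) = 567/2)
l(I) = 0
b(c) = 10 + c (b(c) = (10 + c) + 0 = 10 + c)
d(o, U) = 4*U*o (d(o, U) = (2*o)*(2*U) = 4*U*o)
(j(-178) + d(-195, b(12)))*(463691 + 281670) = (567/2 + 4*(10 + 12)*(-195))*(463691 + 281670) = (567/2 + 4*22*(-195))*745361 = (567/2 - 17160)*745361 = -33753/2*745361 = -25158169833/2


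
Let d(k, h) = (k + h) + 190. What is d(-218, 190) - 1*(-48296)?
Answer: 48458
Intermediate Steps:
d(k, h) = 190 + h + k (d(k, h) = (h + k) + 190 = 190 + h + k)
d(-218, 190) - 1*(-48296) = (190 + 190 - 218) - 1*(-48296) = 162 + 48296 = 48458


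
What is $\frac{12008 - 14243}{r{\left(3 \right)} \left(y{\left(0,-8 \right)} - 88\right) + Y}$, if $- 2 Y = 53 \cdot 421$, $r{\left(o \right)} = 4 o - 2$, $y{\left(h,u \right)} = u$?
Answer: $\frac{4470}{24233} \approx 0.18446$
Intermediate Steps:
$r{\left(o \right)} = -2 + 4 o$
$Y = - \frac{22313}{2}$ ($Y = - \frac{53 \cdot 421}{2} = \left(- \frac{1}{2}\right) 22313 = - \frac{22313}{2} \approx -11157.0$)
$\frac{12008 - 14243}{r{\left(3 \right)} \left(y{\left(0,-8 \right)} - 88\right) + Y} = \frac{12008 - 14243}{\left(-2 + 4 \cdot 3\right) \left(-8 - 88\right) - \frac{22313}{2}} = - \frac{2235}{\left(-2 + 12\right) \left(-96\right) - \frac{22313}{2}} = - \frac{2235}{10 \left(-96\right) - \frac{22313}{2}} = - \frac{2235}{-960 - \frac{22313}{2}} = - \frac{2235}{- \frac{24233}{2}} = \left(-2235\right) \left(- \frac{2}{24233}\right) = \frac{4470}{24233}$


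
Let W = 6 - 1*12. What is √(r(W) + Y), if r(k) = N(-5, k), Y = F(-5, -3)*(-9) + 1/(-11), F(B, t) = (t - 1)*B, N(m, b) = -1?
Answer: 2*I*√5478/11 ≈ 13.457*I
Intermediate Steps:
F(B, t) = B*(-1 + t) (F(B, t) = (-1 + t)*B = B*(-1 + t))
W = -6 (W = 6 - 12 = -6)
Y = -1981/11 (Y = -5*(-1 - 3)*(-9) + 1/(-11) = -5*(-4)*(-9) - 1/11 = 20*(-9) - 1/11 = -180 - 1/11 = -1981/11 ≈ -180.09)
r(k) = -1
√(r(W) + Y) = √(-1 - 1981/11) = √(-1992/11) = 2*I*√5478/11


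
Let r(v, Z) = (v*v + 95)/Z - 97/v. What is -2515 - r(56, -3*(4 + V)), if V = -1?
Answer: -120639/56 ≈ -2154.3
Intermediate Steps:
r(v, Z) = -97/v + (95 + v²)/Z (r(v, Z) = (v² + 95)/Z - 97/v = (95 + v²)/Z - 97/v = -97/v + (95 + v²)/Z)
-2515 - r(56, -3*(4 + V)) = -2515 - (-97/56 + 95/((-3*(4 - 1))) + 56²/(-3*(4 - 1))) = -2515 - (-97*1/56 + 95/((-3*3)) + 3136/(-3*3)) = -2515 - (-97/56 + 95/(-9) + 3136/(-9)) = -2515 - (-97/56 + 95*(-⅑) - ⅑*3136) = -2515 - (-97/56 - 95/9 - 3136/9) = -2515 - 1*(-20201/56) = -2515 + 20201/56 = -120639/56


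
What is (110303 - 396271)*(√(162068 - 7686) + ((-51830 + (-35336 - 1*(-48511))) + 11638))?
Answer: 7725997456 - 285968*√154382 ≈ 7.6136e+9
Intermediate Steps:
(110303 - 396271)*(√(162068 - 7686) + ((-51830 + (-35336 - 1*(-48511))) + 11638)) = -285968*(√154382 + ((-51830 + (-35336 + 48511)) + 11638)) = -285968*(√154382 + ((-51830 + 13175) + 11638)) = -285968*(√154382 + (-38655 + 11638)) = -285968*(√154382 - 27017) = -285968*(-27017 + √154382) = 7725997456 - 285968*√154382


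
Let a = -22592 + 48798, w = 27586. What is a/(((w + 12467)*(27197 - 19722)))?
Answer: 26206/299396175 ≈ 8.7530e-5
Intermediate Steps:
a = 26206
a/(((w + 12467)*(27197 - 19722))) = 26206/(((27586 + 12467)*(27197 - 19722))) = 26206/((40053*7475)) = 26206/299396175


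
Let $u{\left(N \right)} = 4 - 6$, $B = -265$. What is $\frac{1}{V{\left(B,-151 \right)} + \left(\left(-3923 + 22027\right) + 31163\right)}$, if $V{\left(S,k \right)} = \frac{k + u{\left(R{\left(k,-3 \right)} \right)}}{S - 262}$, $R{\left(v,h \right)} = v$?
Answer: $\frac{31}{1527286} \approx 2.0297 \cdot 10^{-5}$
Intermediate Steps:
$u{\left(N \right)} = -2$
$V{\left(S,k \right)} = \frac{-2 + k}{-262 + S}$ ($V{\left(S,k \right)} = \frac{k - 2}{S - 262} = \frac{-2 + k}{-262 + S}$)
$\frac{1}{V{\left(B,-151 \right)} + \left(\left(-3923 + 22027\right) + 31163\right)} = \frac{1}{\frac{-2 - 151}{-262 - 265} + \left(\left(-3923 + 22027\right) + 31163\right)} = \frac{1}{\frac{1}{-527} \left(-153\right) + \left(18104 + 31163\right)} = \frac{1}{\left(- \frac{1}{527}\right) \left(-153\right) + 49267} = \frac{1}{\frac{9}{31} + 49267} = \frac{1}{\frac{1527286}{31}} = \frac{31}{1527286}$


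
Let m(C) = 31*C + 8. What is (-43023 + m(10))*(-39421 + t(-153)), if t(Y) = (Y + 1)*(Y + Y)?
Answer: -302821155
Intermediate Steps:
m(C) = 8 + 31*C
t(Y) = 2*Y*(1 + Y) (t(Y) = (1 + Y)*(2*Y) = 2*Y*(1 + Y))
(-43023 + m(10))*(-39421 + t(-153)) = (-43023 + (8 + 31*10))*(-39421 + 2*(-153)*(1 - 153)) = (-43023 + (8 + 310))*(-39421 + 2*(-153)*(-152)) = (-43023 + 318)*(-39421 + 46512) = -42705*7091 = -302821155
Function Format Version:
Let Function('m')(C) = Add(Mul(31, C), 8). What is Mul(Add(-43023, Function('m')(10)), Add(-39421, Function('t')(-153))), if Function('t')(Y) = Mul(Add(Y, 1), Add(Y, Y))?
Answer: -302821155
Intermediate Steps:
Function('m')(C) = Add(8, Mul(31, C))
Function('t')(Y) = Mul(2, Y, Add(1, Y)) (Function('t')(Y) = Mul(Add(1, Y), Mul(2, Y)) = Mul(2, Y, Add(1, Y)))
Mul(Add(-43023, Function('m')(10)), Add(-39421, Function('t')(-153))) = Mul(Add(-43023, Add(8, Mul(31, 10))), Add(-39421, Mul(2, -153, Add(1, -153)))) = Mul(Add(-43023, Add(8, 310)), Add(-39421, Mul(2, -153, -152))) = Mul(Add(-43023, 318), Add(-39421, 46512)) = Mul(-42705, 7091) = -302821155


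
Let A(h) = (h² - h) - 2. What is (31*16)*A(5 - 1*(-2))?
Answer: 19840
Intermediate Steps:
A(h) = -2 + h² - h
(31*16)*A(5 - 1*(-2)) = (31*16)*(-2 + (5 - 1*(-2))² - (5 - 1*(-2))) = 496*(-2 + (5 + 2)² - (5 + 2)) = 496*(-2 + 7² - 1*7) = 496*(-2 + 49 - 7) = 496*40 = 19840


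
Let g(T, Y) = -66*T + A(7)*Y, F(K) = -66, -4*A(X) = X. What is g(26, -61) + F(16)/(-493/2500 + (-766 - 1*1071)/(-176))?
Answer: -661808111/409612 ≈ -1615.7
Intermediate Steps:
A(X) = -X/4
g(T, Y) = -66*T - 7*Y/4 (g(T, Y) = -66*T + (-¼*7)*Y = -66*T - 7*Y/4)
g(26, -61) + F(16)/(-493/2500 + (-766 - 1*1071)/(-176)) = (-66*26 - 7/4*(-61)) - 66/(-493/2500 + (-766 - 1*1071)/(-176)) = (-1716 + 427/4) - 66/(-493*1/2500 + (-766 - 1071)*(-1/176)) = -6437/4 - 66/(-493/2500 - 1837*(-1/176)) = -6437/4 - 66/(-493/2500 + 167/16) = -6437/4 - 66/102403/10000 = -6437/4 - 66*10000/102403 = -6437/4 - 660000/102403 = -661808111/409612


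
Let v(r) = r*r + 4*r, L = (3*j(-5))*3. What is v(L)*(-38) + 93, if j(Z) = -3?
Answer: -23505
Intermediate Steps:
L = -27 (L = (3*(-3))*3 = -9*3 = -27)
v(r) = r**2 + 4*r
v(L)*(-38) + 93 = -27*(4 - 27)*(-38) + 93 = -27*(-23)*(-38) + 93 = 621*(-38) + 93 = -23598 + 93 = -23505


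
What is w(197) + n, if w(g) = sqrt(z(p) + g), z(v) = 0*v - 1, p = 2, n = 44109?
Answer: 44123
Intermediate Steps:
z(v) = -1 (z(v) = 0 - 1 = -1)
w(g) = sqrt(-1 + g)
w(197) + n = sqrt(-1 + 197) + 44109 = sqrt(196) + 44109 = 14 + 44109 = 44123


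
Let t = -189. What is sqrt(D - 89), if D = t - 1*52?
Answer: I*sqrt(330) ≈ 18.166*I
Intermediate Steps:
D = -241 (D = -189 - 1*52 = -189 - 52 = -241)
sqrt(D - 89) = sqrt(-241 - 89) = sqrt(-330) = I*sqrt(330)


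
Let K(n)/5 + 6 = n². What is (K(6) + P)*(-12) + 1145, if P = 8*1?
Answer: -751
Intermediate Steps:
P = 8
K(n) = -30 + 5*n²
(K(6) + P)*(-12) + 1145 = ((-30 + 5*6²) + 8)*(-12) + 1145 = ((-30 + 5*36) + 8)*(-12) + 1145 = ((-30 + 180) + 8)*(-12) + 1145 = (150 + 8)*(-12) + 1145 = 158*(-12) + 1145 = -1896 + 1145 = -751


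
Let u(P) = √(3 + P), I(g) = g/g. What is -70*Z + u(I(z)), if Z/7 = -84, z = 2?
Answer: 41162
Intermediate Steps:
I(g) = 1
Z = -588 (Z = 7*(-84) = -588)
-70*Z + u(I(z)) = -70*(-588) + √(3 + 1) = 41160 + √4 = 41160 + 2 = 41162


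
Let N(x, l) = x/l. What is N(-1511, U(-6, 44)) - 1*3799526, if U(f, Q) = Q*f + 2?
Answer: -995474301/262 ≈ -3.7995e+6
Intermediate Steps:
U(f, Q) = 2 + Q*f
N(-1511, U(-6, 44)) - 1*3799526 = -1511/(2 + 44*(-6)) - 1*3799526 = -1511/(2 - 264) - 3799526 = -1511/(-262) - 3799526 = -1511*(-1/262) - 3799526 = 1511/262 - 3799526 = -995474301/262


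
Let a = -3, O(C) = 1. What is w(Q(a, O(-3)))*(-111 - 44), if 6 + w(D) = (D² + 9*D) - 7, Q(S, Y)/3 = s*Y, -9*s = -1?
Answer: 13795/9 ≈ 1532.8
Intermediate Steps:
s = ⅑ (s = -⅑*(-1) = ⅑ ≈ 0.11111)
Q(S, Y) = Y/3 (Q(S, Y) = 3*(Y/9) = Y/3)
w(D) = -13 + D² + 9*D (w(D) = -6 + ((D² + 9*D) - 7) = -6 + (-7 + D² + 9*D) = -13 + D² + 9*D)
w(Q(a, O(-3)))*(-111 - 44) = (-13 + ((⅓)*1)² + 9*((⅓)*1))*(-111 - 44) = (-13 + (⅓)² + 9*(⅓))*(-155) = (-13 + ⅑ + 3)*(-155) = -89/9*(-155) = 13795/9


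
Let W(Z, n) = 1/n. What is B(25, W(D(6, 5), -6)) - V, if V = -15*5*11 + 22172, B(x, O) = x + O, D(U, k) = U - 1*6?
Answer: -127933/6 ≈ -21322.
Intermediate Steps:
D(U, k) = -6 + U (D(U, k) = U - 6 = -6 + U)
B(x, O) = O + x
V = 21347 (V = -75*11 + 22172 = -825 + 22172 = 21347)
B(25, W(D(6, 5), -6)) - V = (1/(-6) + 25) - 1*21347 = (-⅙ + 25) - 21347 = 149/6 - 21347 = -127933/6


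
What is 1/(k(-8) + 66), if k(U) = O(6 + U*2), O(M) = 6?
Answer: 1/72 ≈ 0.013889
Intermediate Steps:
k(U) = 6
1/(k(-8) + 66) = 1/(6 + 66) = 1/72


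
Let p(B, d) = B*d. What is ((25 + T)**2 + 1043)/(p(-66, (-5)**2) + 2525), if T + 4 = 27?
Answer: 3347/875 ≈ 3.8251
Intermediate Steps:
T = 23 (T = -4 + 27 = 23)
((25 + T)**2 + 1043)/(p(-66, (-5)**2) + 2525) = ((25 + 23)**2 + 1043)/(-66*(-5)**2 + 2525) = (48**2 + 1043)/(-66*25 + 2525) = (2304 + 1043)/(-1650 + 2525) = 3347/875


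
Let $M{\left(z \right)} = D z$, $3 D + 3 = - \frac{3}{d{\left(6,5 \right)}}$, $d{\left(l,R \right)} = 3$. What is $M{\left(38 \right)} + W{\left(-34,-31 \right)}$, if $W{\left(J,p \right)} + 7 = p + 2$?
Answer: $- \frac{260}{3} \approx -86.667$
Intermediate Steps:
$D = - \frac{4}{3}$ ($D = -1 + \frac{\left(-3\right) \frac{1}{3}}{3} = -1 + \frac{1}{3} \left(-1\right) = -1 - \frac{1}{3} = - \frac{4}{3} \approx -1.3333$)
$W{\left(J,p \right)} = -5 + p$ ($W{\left(J,p \right)} = -7 + \left(p + 2\right) = -7 + \left(2 + p\right) = -5 + p$)
$M{\left(z \right)} = - \frac{4 z}{3}$
$M{\left(38 \right)} + W{\left(-34,-31 \right)} = \left(- \frac{4}{3}\right) 38 - 36 = - \frac{152}{3} - 36 = - \frac{260}{3}$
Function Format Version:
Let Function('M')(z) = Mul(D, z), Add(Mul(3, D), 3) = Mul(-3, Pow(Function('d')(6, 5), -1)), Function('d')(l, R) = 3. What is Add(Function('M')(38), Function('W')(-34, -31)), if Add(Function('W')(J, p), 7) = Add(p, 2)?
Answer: Rational(-260, 3) ≈ -86.667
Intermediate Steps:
D = Rational(-4, 3) (D = Add(-1, Mul(Rational(1, 3), Mul(-3, Pow(3, -1)))) = Add(-1, Mul(Rational(1, 3), Mul(-3, Rational(1, 3)))) = Add(-1, Mul(Rational(1, 3), -1)) = Add(-1, Rational(-1, 3)) = Rational(-4, 3) ≈ -1.3333)
Function('W')(J, p) = Add(-5, p) (Function('W')(J, p) = Add(-7, Add(p, 2)) = Add(-7, Add(2, p)) = Add(-5, p))
Function('M')(z) = Mul(Rational(-4, 3), z)
Add(Function('M')(38), Function('W')(-34, -31)) = Add(Mul(Rational(-4, 3), 38), Add(-5, -31)) = Add(Rational(-152, 3), -36) = Rational(-260, 3)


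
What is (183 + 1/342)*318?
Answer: 3317111/57 ≈ 58195.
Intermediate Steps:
(183 + 1/342)*318 = (62587/342)*318 = 3317111/57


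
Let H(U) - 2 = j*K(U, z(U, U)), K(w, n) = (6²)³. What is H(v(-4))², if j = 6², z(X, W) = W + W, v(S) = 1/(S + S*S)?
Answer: 2821116625924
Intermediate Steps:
v(S) = 1/(S + S²)
z(X, W) = 2*W
j = 36
K(w, n) = 46656 (K(w, n) = 36³ = 46656)
H(U) = 1679618 (H(U) = 2 + 36*46656 = 2 + 1679616 = 1679618)
H(v(-4))² = 1679618² = 2821116625924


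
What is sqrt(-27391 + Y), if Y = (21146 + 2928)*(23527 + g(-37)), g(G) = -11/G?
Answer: sqrt(775358838101)/37 ≈ 23799.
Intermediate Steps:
Y = 20956657740/37 (Y = (21146 + 2928)*(23527 - 11/(-37)) = 24074*(23527 - 11*(-1/37)) = 24074*(23527 + 11/37) = 24074*(870510/37) = 20956657740/37 ≈ 5.6640e+8)
sqrt(-27391 + Y) = sqrt(-27391 + 20956657740/37) = sqrt(20955644273/37) = sqrt(775358838101)/37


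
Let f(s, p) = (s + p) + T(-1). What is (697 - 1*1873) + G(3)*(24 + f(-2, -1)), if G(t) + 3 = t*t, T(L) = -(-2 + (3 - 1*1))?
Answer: -1050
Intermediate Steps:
T(L) = 0 (T(L) = -(-2 + (3 - 1)) = -(-2 + 2) = -1*0 = 0)
G(t) = -3 + t² (G(t) = -3 + t*t = -3 + t²)
f(s, p) = p + s (f(s, p) = (s + p) + 0 = (p + s) + 0 = p + s)
(697 - 1*1873) + G(3)*(24 + f(-2, -1)) = (697 - 1*1873) + (-3 + 3²)*(24 + (-1 - 2)) = (697 - 1873) + (-3 + 9)*(24 - 3) = -1176 + 6*21 = -1176 + 126 = -1050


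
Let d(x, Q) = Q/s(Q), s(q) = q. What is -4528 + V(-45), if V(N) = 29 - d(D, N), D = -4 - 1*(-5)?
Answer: -4500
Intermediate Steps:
D = 1 (D = -4 + 5 = 1)
d(x, Q) = 1 (d(x, Q) = Q/Q = 1)
V(N) = 28 (V(N) = 29 - 1*1 = 29 - 1 = 28)
-4528 + V(-45) = -4528 + 28 = -4500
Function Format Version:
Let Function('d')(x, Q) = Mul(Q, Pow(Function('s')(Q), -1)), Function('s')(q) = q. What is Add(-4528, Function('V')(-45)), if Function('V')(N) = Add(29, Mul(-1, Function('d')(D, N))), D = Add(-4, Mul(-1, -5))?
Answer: -4500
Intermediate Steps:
D = 1 (D = Add(-4, 5) = 1)
Function('d')(x, Q) = 1 (Function('d')(x, Q) = Mul(Q, Pow(Q, -1)) = 1)
Function('V')(N) = 28 (Function('V')(N) = Add(29, Mul(-1, 1)) = Add(29, -1) = 28)
Add(-4528, Function('V')(-45)) = Add(-4528, 28) = -4500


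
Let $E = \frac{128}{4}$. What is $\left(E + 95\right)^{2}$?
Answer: $16129$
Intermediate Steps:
$E = 32$ ($E = 128 \cdot \frac{1}{4} = 32$)
$\left(E + 95\right)^{2} = \left(32 + 95\right)^{2} = 127^{2} = 16129$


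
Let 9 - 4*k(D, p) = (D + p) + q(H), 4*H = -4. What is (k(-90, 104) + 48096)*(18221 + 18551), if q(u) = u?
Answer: 1768549340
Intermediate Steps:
H = -1 (H = (1/4)*(-4) = -1)
k(D, p) = 5/2 - D/4 - p/4 (k(D, p) = 9/4 - ((D + p) - 1)/4 = 9/4 - (-1 + D + p)/4 = 9/4 + (1/4 - D/4 - p/4) = 5/2 - D/4 - p/4)
(k(-90, 104) + 48096)*(18221 + 18551) = ((5/2 - 1/4*(-90) - 1/4*104) + 48096)*(18221 + 18551) = ((5/2 + 45/2 - 26) + 48096)*36772 = (-1 + 48096)*36772 = 48095*36772 = 1768549340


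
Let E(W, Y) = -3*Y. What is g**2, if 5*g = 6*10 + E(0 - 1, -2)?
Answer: 4356/25 ≈ 174.24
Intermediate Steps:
g = 66/5 (g = (6*10 - 3*(-2))/5 = (60 + 6)/5 = (1/5)*66 = 66/5 ≈ 13.200)
g**2 = (66/5)**2 = 4356/25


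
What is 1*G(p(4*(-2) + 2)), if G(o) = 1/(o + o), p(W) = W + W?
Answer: -1/24 ≈ -0.041667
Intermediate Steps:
p(W) = 2*W
G(o) = 1/(2*o)
1*G(p(4*(-2) + 2)) = 1*(1/(2*((2*(4*(-2) + 2))))) = 1*(1/(2*((2*(-8 + 2))))) = 1*(1/(2*((2*(-6))))) = 1*((1/2)/(-12)) = 1*((1/2)*(-1/12)) = 1*(-1/24) = -1/24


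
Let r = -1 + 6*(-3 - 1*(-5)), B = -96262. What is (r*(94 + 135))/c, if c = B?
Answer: -2519/96262 ≈ -0.026168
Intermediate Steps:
r = 11 (r = -1 + 6*(-3 + 5) = -1 + 6*2 = -1 + 12 = 11)
c = -96262
(r*(94 + 135))/c = (11*(94 + 135))/(-96262) = (11*229)*(-1/96262) = 2519*(-1/96262) = -2519/96262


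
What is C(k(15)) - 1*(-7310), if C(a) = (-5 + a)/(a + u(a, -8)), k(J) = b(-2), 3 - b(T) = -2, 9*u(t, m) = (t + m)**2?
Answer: 7310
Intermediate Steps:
u(t, m) = (m + t)**2/9 (u(t, m) = (t + m)**2/9 = (m + t)**2/9)
b(T) = 5 (b(T) = 3 - 1*(-2) = 3 + 2 = 5)
k(J) = 5
C(a) = (-5 + a)/(a + (-8 + a)**2/9)
C(k(15)) - 1*(-7310) = 9*(-5 + 5)/((-8 + 5)**2 + 9*5) - 1*(-7310) = 9*0/((-3)**2 + 45) + 7310 = 9*0/(9 + 45) + 7310 = 9*0/54 + 7310 = 9*(1/54)*0 + 7310 = 0 + 7310 = 7310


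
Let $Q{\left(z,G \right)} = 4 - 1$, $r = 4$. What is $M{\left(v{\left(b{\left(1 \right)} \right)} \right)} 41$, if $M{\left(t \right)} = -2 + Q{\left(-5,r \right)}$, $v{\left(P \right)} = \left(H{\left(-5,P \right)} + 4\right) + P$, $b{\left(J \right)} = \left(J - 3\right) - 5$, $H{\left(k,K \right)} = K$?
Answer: $41$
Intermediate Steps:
$Q{\left(z,G \right)} = 3$
$b{\left(J \right)} = -8 + J$ ($b{\left(J \right)} = \left(-3 + J\right) - 5 = -8 + J$)
$v{\left(P \right)} = 4 + 2 P$ ($v{\left(P \right)} = \left(P + 4\right) + P = \left(4 + P\right) + P = 4 + 2 P$)
$M{\left(t \right)} = 1$ ($M{\left(t \right)} = -2 + 3 = 1$)
$M{\left(v{\left(b{\left(1 \right)} \right)} \right)} 41 = 1 \cdot 41 = 41$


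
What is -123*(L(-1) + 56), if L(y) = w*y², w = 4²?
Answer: -8856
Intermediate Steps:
w = 16
L(y) = 16*y²
-123*(L(-1) + 56) = -123*(16*(-1)² + 56) = -123*(16*1 + 56) = -123*(16 + 56) = -123*72 = -8856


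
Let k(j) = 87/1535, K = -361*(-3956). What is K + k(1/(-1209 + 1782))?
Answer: 2192158147/1535 ≈ 1.4281e+6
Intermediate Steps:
K = 1428116
k(j) = 87/1535 (k(j) = 87*(1/1535) = 87/1535)
K + k(1/(-1209 + 1782)) = 1428116 + 87/1535 = 2192158147/1535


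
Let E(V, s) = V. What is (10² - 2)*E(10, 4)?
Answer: 980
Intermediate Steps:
(10² - 2)*E(10, 4) = (10² - 2)*10 = (100 - 2)*10 = 98*10 = 980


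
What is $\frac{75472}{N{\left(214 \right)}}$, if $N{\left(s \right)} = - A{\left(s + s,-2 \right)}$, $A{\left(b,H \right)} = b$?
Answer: $- \frac{18868}{107} \approx -176.34$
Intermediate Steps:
$N{\left(s \right)} = - 2 s$ ($N{\left(s \right)} = - (s + s) = - 2 s$)
$\frac{75472}{N{\left(214 \right)}} = \frac{75472}{\left(-2\right) 214} = \frac{75472}{-428} = 75472 \left(- \frac{1}{428}\right) = - \frac{18868}{107}$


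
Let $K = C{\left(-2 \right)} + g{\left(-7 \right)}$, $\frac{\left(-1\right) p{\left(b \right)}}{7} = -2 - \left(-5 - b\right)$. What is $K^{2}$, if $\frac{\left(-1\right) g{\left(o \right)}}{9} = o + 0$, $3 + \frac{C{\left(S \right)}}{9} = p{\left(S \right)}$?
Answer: $729$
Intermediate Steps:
$p{\left(b \right)} = -21 - 7 b$ ($p{\left(b \right)} = - 7 \left(-2 - \left(-5 - b\right)\right) = - 7 \left(-2 + \left(5 + b\right)\right) = - 7 \left(3 + b\right) = -21 - 7 b$)
$C{\left(S \right)} = -216 - 63 S$ ($C{\left(S \right)} = -27 + 9 \left(-21 - 7 S\right) = -27 - \left(189 + 63 S\right) = -216 - 63 S$)
$g{\left(o \right)} = - 9 o$ ($g{\left(o \right)} = - 9 \left(o + 0\right) = - 9 o$)
$K = -27$ ($K = \left(-216 - -126\right) - -63 = \left(-216 + 126\right) + 63 = -90 + 63 = -27$)
$K^{2} = \left(-27\right)^{2} = 729$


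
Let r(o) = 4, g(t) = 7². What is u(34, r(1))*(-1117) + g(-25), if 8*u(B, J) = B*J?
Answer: -18940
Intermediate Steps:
g(t) = 49
u(B, J) = B*J/8 (u(B, J) = (B*J)/8 = B*J/8)
u(34, r(1))*(-1117) + g(-25) = ((⅛)*34*4)*(-1117) + 49 = 17*(-1117) + 49 = -18989 + 49 = -18940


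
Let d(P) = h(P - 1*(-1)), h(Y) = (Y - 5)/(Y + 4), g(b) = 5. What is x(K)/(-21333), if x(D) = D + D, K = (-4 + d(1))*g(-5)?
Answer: 15/7111 ≈ 0.0021094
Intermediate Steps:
h(Y) = (-5 + Y)/(4 + Y)
d(P) = (-4 + P)/(5 + P) (d(P) = (-5 + (P - 1*(-1)))/(4 + (P - 1*(-1))) = (-5 + (P + 1))/(4 + (P + 1)) = (-5 + (1 + P))/(4 + (1 + P)) = (-4 + P)/(5 + P))
K = -45/2 (K = (-4 + (-4 + 1)/(5 + 1))*5 = (-4 - 3/6)*5 = (-4 + (1/6)*(-3))*5 = (-4 - 1/2)*5 = -9/2*5 = -45/2 ≈ -22.500)
x(D) = 2*D
x(K)/(-21333) = (2*(-45/2))/(-21333) = -45*(-1/21333) = 15/7111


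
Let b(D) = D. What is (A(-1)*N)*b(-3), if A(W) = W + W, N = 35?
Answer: 210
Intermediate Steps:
A(W) = 2*W
(A(-1)*N)*b(-3) = ((2*(-1))*35)*(-3) = -2*35*(-3) = -70*(-3) = 210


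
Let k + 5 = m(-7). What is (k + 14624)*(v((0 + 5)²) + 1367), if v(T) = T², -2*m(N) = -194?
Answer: 29314272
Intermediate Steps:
m(N) = 97 (m(N) = -½*(-194) = 97)
k = 92 (k = -5 + 97 = 92)
(k + 14624)*(v((0 + 5)²) + 1367) = (92 + 14624)*(((0 + 5)²)² + 1367) = 14716*((5²)² + 1367) = 14716*(25² + 1367) = 14716*(625 + 1367) = 14716*1992 = 29314272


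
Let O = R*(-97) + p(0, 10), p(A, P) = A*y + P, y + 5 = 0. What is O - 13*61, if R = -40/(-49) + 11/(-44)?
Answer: -164235/196 ≈ -837.93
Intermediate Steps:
y = -5 (y = -5 + 0 = -5)
R = 111/196 (R = -40*(-1/49) + 11*(-1/44) = 40/49 - 1/4 = 111/196 ≈ 0.56633)
p(A, P) = P - 5*A (p(A, P) = A*(-5) + P = -5*A + P = P - 5*A)
O = -8807/196 (O = (111/196)*(-97) + (10 - 5*0) = -10767/196 + (10 + 0) = -10767/196 + 10 = -8807/196 ≈ -44.934)
O - 13*61 = -8807/196 - 13*61 = -8807/196 - 1*793 = -8807/196 - 793 = -164235/196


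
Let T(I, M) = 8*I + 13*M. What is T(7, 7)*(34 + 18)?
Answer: 7644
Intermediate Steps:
T(7, 7)*(34 + 18) = (8*7 + 13*7)*(34 + 18) = (56 + 91)*52 = 147*52 = 7644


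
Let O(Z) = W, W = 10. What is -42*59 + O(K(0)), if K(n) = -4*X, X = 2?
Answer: -2468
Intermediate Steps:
K(n) = -8 (K(n) = -4*2 = -8)
O(Z) = 10
-42*59 + O(K(0)) = -42*59 + 10 = -2478 + 10 = -2468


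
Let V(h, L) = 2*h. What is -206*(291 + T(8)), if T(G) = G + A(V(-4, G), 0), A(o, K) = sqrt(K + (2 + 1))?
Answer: -61594 - 206*sqrt(3) ≈ -61951.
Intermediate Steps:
A(o, K) = sqrt(3 + K) (A(o, K) = sqrt(K + 3) = sqrt(3 + K))
T(G) = G + sqrt(3) (T(G) = G + sqrt(3 + 0) = G + sqrt(3))
-206*(291 + T(8)) = -206*(291 + (8 + sqrt(3))) = -206*(299 + sqrt(3)) = -61594 - 206*sqrt(3)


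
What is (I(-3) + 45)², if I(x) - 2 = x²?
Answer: 3136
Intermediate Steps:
I(x) = 2 + x²
(I(-3) + 45)² = ((2 + (-3)²) + 45)² = ((2 + 9) + 45)² = (11 + 45)² = 56² = 3136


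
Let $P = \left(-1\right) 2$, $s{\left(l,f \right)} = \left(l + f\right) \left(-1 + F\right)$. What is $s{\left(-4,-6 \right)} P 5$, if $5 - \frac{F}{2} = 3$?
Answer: $300$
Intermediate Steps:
$F = 4$ ($F = 10 - 6 = 4$)
$s{\left(l,f \right)} = 3 f + 3 l$ ($s{\left(l,f \right)} = \left(l + f\right) \left(-1 + 4\right) = \left(f + l\right) 3 = 3 f + 3 l$)
$P = -2$
$s{\left(-4,-6 \right)} P 5 = \left(3 \left(-6\right) + 3 \left(-4\right)\right) \left(-2\right) 5 = \left(-18 - 12\right) \left(-2\right) 5 = \left(-30\right) \left(-2\right) 5 = 60 \cdot 5 = 300$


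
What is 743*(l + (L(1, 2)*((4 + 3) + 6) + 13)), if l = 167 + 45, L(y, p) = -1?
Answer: 157516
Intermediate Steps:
l = 212
743*(l + (L(1, 2)*((4 + 3) + 6) + 13)) = 743*(212 + (-((4 + 3) + 6) + 13)) = 743*(212 + (-(7 + 6) + 13)) = 743*(212 + (-1*13 + 13)) = 743*(212 + (-13 + 13)) = 743*(212 + 0) = 743*212 = 157516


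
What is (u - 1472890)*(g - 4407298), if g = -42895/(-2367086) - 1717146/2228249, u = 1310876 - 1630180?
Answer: 20830767471068605035576081/2637228506207 ≈ 7.8987e+12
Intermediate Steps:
u = -319304
g = -3969051515701/5274457012414 (g = -42895*(-1/2367086) - 1717146*1/2228249 = 42895/2367086 - 1717146/2228249 = -3969051515701/5274457012414 ≈ -0.75250)
(u - 1472890)*(g - 4407298) = (-319304 - 1472890)*(-3969051515701/5274457012414 - 4407298) = -1792194*(-23246107810949713073/5274457012414) = 20830767471068605035576081/2637228506207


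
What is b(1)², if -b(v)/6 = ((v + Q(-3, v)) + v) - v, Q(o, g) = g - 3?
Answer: 36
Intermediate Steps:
Q(o, g) = -3 + g
b(v) = 18 - 12*v (b(v) = -6*(((v + (-3 + v)) + v) - v) = -6*(((-3 + 2*v) + v) - v) = -6*((-3 + 3*v) - v) = -6*(-3 + 2*v) = 18 - 12*v)
b(1)² = (18 - 12*1)² = (18 - 12)² = 6² = 36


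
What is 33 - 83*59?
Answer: -4864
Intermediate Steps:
33 - 83*59 = 33 - 4897 = -4864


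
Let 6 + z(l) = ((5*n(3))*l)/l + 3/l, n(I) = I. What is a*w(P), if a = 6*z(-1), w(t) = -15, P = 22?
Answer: -540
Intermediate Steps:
z(l) = 9 + 3/l (z(l) = -6 + (((5*3)*l)/l + 3/l) = -6 + ((15*l)/l + 3/l) = -6 + (15 + 3/l) = 9 + 3/l)
a = 36 (a = 6*(9 + 3/(-1)) = 6*(9 + 3*(-1)) = 6*(9 - 3) = 6*6 = 36)
a*w(P) = 36*(-15) = -540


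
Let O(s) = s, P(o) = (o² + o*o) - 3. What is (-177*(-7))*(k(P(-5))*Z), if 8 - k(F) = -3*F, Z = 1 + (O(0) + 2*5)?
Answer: 2030721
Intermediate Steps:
P(o) = -3 + 2*o² (P(o) = (o² + o²) - 3 = 2*o² - 3 = -3 + 2*o²)
Z = 11 (Z = 1 + (0 + 2*5) = 1 + (0 + 10) = 1 + 10 = 11)
k(F) = 8 + 3*F (k(F) = 8 - (-3)*F = 8 + 3*F)
(-177*(-7))*(k(P(-5))*Z) = (-177*(-7))*((8 + 3*(-3 + 2*(-5)²))*11) = 1239*((8 + 3*(-3 + 2*25))*11) = 1239*((8 + 3*(-3 + 50))*11) = 1239*((8 + 3*47)*11) = 1239*((8 + 141)*11) = 1239*(149*11) = 1239*1639 = 2030721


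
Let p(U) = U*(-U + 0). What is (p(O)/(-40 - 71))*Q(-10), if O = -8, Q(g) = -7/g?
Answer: 224/555 ≈ 0.40360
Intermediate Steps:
p(U) = -U² (p(U) = U*(-U) = -U²)
(p(O)/(-40 - 71))*Q(-10) = ((-1*(-8)²)/(-40 - 71))*(-7/(-10)) = (-1*64/(-111))*(-7*(-⅒)) = -64*(-1/111)*(7/10) = (64/111)*(7/10) = 224/555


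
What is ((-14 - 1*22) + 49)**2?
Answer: 169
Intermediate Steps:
((-14 - 1*22) + 49)**2 = ((-14 - 22) + 49)**2 = (-36 + 49)**2 = 13**2 = 169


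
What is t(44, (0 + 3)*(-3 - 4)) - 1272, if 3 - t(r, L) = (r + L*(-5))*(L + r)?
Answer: -4696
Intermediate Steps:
t(r, L) = 3 - (L + r)*(r - 5*L) (t(r, L) = 3 - (r + L*(-5))*(L + r) = 3 - (r - 5*L)*(L + r) = 3 - (L + r)*(r - 5*L))
t(44, (0 + 3)*(-3 - 4)) - 1272 = (3 - 1*44² + 5*((0 + 3)*(-3 - 4))² + 4*((0 + 3)*(-3 - 4))*44) - 1272 = (3 - 1*1936 + 5*(3*(-7))² + 4*(3*(-7))*44) - 1272 = (3 - 1936 + 5*(-21)² + 4*(-21)*44) - 1272 = (3 - 1936 + 5*441 - 3696) - 1272 = (3 - 1936 + 2205 - 3696) - 1272 = -3424 - 1272 = -4696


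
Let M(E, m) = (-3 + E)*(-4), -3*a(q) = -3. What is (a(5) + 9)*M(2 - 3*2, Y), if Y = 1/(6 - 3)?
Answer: 280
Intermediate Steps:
a(q) = 1 (a(q) = -1/3*(-3) = 1)
Y = 1/3 ≈ 0.33333
M(E, m) = 12 - 4*E
(a(5) + 9)*M(2 - 3*2, Y) = (1 + 9)*(12 - 4*(2 - 3*2)) = 10*(12 - 4*(2 - 6)) = 10*(12 - 4*(-4)) = 10*(12 + 16) = 10*28 = 280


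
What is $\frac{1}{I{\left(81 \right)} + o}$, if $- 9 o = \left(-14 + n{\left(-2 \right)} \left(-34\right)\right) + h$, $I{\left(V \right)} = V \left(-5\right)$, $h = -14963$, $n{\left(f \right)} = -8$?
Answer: $\frac{9}{11060} \approx 0.00081374$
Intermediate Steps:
$I{\left(V \right)} = - 5 V$
$o = \frac{14705}{9}$ ($o = - \frac{\left(-14 - -272\right) - 14963}{9} = - \frac{\left(-14 + 272\right) - 14963}{9} = - \frac{258 - 14963}{9} = \left(- \frac{1}{9}\right) \left(-14705\right) = \frac{14705}{9} \approx 1633.9$)
$\frac{1}{I{\left(81 \right)} + o} = \frac{1}{\left(-5\right) 81 + \frac{14705}{9}} = \frac{1}{-405 + \frac{14705}{9}} = \frac{1}{\frac{11060}{9}} = \frac{9}{11060}$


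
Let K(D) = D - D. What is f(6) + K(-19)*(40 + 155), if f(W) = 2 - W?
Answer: -4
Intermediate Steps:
K(D) = 0
f(6) + K(-19)*(40 + 155) = (2 - 1*6) + 0*(40 + 155) = (2 - 6) + 0*195 = -4 + 0 = -4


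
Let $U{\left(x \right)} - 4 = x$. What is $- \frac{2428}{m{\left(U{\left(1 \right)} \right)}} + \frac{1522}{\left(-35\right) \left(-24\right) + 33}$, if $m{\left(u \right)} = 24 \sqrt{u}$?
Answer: $\frac{1522}{873} - \frac{607 \sqrt{5}}{30} \approx -43.5$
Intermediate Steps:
$U{\left(x \right)} = 4 + x$
$- \frac{2428}{m{\left(U{\left(1 \right)} \right)}} + \frac{1522}{\left(-35\right) \left(-24\right) + 33} = - \frac{2428}{24 \sqrt{4 + 1}} + \frac{1522}{\left(-35\right) \left(-24\right) + 33} = - \frac{2428}{24 \sqrt{5}} + \frac{1522}{840 + 33} = - 2428 \frac{\sqrt{5}}{120} + \frac{1522}{873} = - \frac{607 \sqrt{5}}{30} + 1522 \cdot \frac{1}{873} = - \frac{607 \sqrt{5}}{30} + \frac{1522}{873} = \frac{1522}{873} - \frac{607 \sqrt{5}}{30}$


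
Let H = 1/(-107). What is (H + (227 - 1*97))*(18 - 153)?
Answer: -1877715/107 ≈ -17549.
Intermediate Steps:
H = -1/107 ≈ -0.0093458
(H + (227 - 1*97))*(18 - 153) = (-1/107 + (227 - 1*97))*(18 - 153) = (-1/107 + (227 - 97))*(-135) = (-1/107 + 130)*(-135) = (13909/107)*(-135) = -1877715/107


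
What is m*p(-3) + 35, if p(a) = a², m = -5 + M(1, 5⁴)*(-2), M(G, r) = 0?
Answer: -10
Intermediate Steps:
m = -5 (m = -5 + 0*(-2) = -5 + 0 = -5)
m*p(-3) + 35 = -5*(-3)² + 35 = -5*9 + 35 = -45 + 35 = -10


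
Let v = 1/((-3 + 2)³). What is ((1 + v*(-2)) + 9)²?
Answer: 144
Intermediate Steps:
v = -1 (v = 1/((-1)³) = 1/(-1) = -1)
((1 + v*(-2)) + 9)² = ((1 - 1*(-2)) + 9)² = ((1 + 2) + 9)² = (3 + 9)² = 12² = 144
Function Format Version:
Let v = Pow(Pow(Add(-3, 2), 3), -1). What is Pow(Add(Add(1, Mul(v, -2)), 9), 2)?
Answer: 144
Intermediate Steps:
v = -1 (v = Pow(Pow(-1, 3), -1) = Pow(-1, -1) = -1)
Pow(Add(Add(1, Mul(v, -2)), 9), 2) = Pow(Add(Add(1, Mul(-1, -2)), 9), 2) = Pow(Add(Add(1, 2), 9), 2) = Pow(Add(3, 9), 2) = Pow(12, 2) = 144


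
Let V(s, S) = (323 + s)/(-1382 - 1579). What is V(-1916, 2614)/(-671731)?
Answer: -177/220999499 ≈ -8.0091e-7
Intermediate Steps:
V(s, S) = -323/2961 - s/2961 (V(s, S) = (323 + s)/(-2961) = (323 + s)*(-1/2961) = -323/2961 - s/2961)
V(-1916, 2614)/(-671731) = (-323/2961 - 1/2961*(-1916))/(-671731) = (-323/2961 + 1916/2961)*(-1/671731) = (177/329)*(-1/671731) = -177/220999499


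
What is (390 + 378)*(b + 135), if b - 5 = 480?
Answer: 476160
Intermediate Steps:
b = 485 (b = 5 + 480 = 485)
(390 + 378)*(b + 135) = (390 + 378)*(485 + 135) = 768*620 = 476160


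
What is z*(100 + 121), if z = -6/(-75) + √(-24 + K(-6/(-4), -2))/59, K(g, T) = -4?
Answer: 442/25 + 442*I*√7/59 ≈ 17.68 + 19.821*I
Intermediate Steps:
z = 2/25 + 2*I*√7/59 (z = -6/(-75) + √(-24 - 4)/59 = -6*(-1/75) + √(-28)*(1/59) = 2/25 + (2*I*√7)*(1/59) = 2/25 + 2*I*√7/59 ≈ 0.08 + 0.089687*I)
z*(100 + 121) = (2/25 + 2*I*√7/59)*(100 + 121) = (2/25 + 2*I*√7/59)*221 = 442/25 + 442*I*√7/59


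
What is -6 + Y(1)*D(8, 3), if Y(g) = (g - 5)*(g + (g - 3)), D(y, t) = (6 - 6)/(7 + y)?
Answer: -6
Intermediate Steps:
D(y, t) = 0 (D(y, t) = 0/(7 + y) = 0)
Y(g) = (-5 + g)*(-3 + 2*g) (Y(g) = (-5 + g)*(g + (-3 + g)) = (-5 + g)*(-3 + 2*g))
-6 + Y(1)*D(8, 3) = -6 + (15 - 13*1 + 2*1²)*0 = -6 + (15 - 13 + 2*1)*0 = -6 + (15 - 13 + 2)*0 = -6 + 4*0 = -6 + 0 = -6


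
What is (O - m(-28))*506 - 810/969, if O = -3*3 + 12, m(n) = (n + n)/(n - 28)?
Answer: 326606/323 ≈ 1011.2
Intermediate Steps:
m(n) = 2*n/(-28 + n) (m(n) = (2*n)/(-28 + n) = 2*n/(-28 + n))
O = 3 (O = -9 + 12 = 3)
(O - m(-28))*506 - 810/969 = (3 - 2*(-28)/(-28 - 28))*506 - 810/969 = (3 - 2*(-28)/(-56))*506 - 810*1/969 = (3 - 2*(-28)*(-1)/56)*506 - 270/323 = (3 - 1*1)*506 - 270/323 = (3 - 1)*506 - 270/323 = 2*506 - 270/323 = 1012 - 270/323 = 326606/323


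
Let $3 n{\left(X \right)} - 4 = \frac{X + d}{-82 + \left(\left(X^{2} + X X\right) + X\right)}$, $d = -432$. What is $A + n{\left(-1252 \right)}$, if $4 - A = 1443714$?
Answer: $- \frac{6786168469304}{4700511} \approx -1.4437 \cdot 10^{6}$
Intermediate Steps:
$A = -1443710$ ($A = 4 - 1443714 = -1443710$)
$n{\left(X \right)} = \frac{4}{3} + \frac{-432 + X}{3 \left(-82 + X + 2 X^{2}\right)}$ ($n{\left(X \right)} = \frac{4}{3} + \frac{\left(X - 432\right) \frac{1}{-82 + \left(\left(X^{2} + X X\right) + X\right)}}{3} = \frac{4}{3} + \frac{\left(-432 + X\right) \frac{1}{-82 + \left(\left(X^{2} + X^{2}\right) + X\right)}}{3} = \frac{4}{3} + \frac{\left(-432 + X\right) \frac{1}{-82 + \left(2 X^{2} + X\right)}}{3} = \frac{4}{3} + \frac{\left(-432 + X\right) \frac{1}{-82 + \left(X + 2 X^{2}\right)}}{3} = \frac{4}{3} + \frac{\left(-432 + X\right) \frac{1}{-82 + X + 2 X^{2}}}{3} = \frac{4}{3} + \frac{\frac{1}{-82 + X + 2 X^{2}} \left(-432 + X\right)}{3} = \frac{4}{3} + \frac{-432 + X}{3 \left(-82 + X + 2 X^{2}\right)}$)
$A + n{\left(-1252 \right)} = -1443710 + \frac{-760 + 5 \left(-1252\right) + 8 \left(-1252\right)^{2}}{3 \left(-82 - 1252 + 2 \left(-1252\right)^{2}\right)} = -1443710 + \frac{-760 - 6260 + 8 \cdot 1567504}{3 \left(-82 - 1252 + 2 \cdot 1567504\right)} = -1443710 + \frac{-760 - 6260 + 12540032}{3 \left(-82 - 1252 + 3135008\right)} = -1443710 + \frac{1}{3} \cdot \frac{1}{3133674} \cdot 12533012 = -1443710 + \frac{6266506}{4700511} = - \frac{6786168469304}{4700511}$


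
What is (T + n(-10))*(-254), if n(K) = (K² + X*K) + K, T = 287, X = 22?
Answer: -39878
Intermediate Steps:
n(K) = K² + 23*K (n(K) = (K² + 22*K) + K = K² + 23*K)
(T + n(-10))*(-254) = (287 - 10*(23 - 10))*(-254) = (287 - 10*13)*(-254) = (287 - 130)*(-254) = 157*(-254) = -39878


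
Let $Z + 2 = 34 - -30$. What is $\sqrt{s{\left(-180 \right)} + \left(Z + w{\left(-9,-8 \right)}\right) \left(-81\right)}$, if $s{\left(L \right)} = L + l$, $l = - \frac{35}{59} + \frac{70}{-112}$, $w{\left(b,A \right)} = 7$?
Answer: $\frac{i \sqrt{321378074}}{236} \approx 75.962 i$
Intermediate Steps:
$Z = 62$ ($Z = -2 + \left(34 - -30\right) = -2 + \left(34 + 30\right) = -2 + 64 = 62$)
$l = - \frac{575}{472}$ ($l = \left(-35\right) \frac{1}{59} + 70 \left(- \frac{1}{112}\right) = - \frac{35}{59} - \frac{5}{8} = - \frac{575}{472} \approx -1.2182$)
$s{\left(L \right)} = - \frac{575}{472} + L$ ($s{\left(L \right)} = L - \frac{575}{472} = - \frac{575}{472} + L$)
$\sqrt{s{\left(-180 \right)} + \left(Z + w{\left(-9,-8 \right)}\right) \left(-81\right)} = \sqrt{\left(- \frac{575}{472} - 180\right) + \left(62 + 7\right) \left(-81\right)} = \sqrt{- \frac{85535}{472} + 69 \left(-81\right)} = \sqrt{- \frac{85535}{472} - 5589} = \sqrt{- \frac{2723543}{472}} = \frac{i \sqrt{321378074}}{236}$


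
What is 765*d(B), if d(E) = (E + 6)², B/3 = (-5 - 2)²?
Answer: 17907885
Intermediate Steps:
B = 147 (B = 3*(-5 - 2)² = 3*(-7)² = 3*49 = 147)
d(E) = (6 + E)²
765*d(B) = 765*(6 + 147)² = 765*153² = 765*23409 = 17907885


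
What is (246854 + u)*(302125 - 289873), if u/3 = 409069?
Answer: 18060195372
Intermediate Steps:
u = 1227207 (u = 3*409069 = 1227207)
(246854 + u)*(302125 - 289873) = (246854 + 1227207)*(302125 - 289873) = 1474061*12252 = 18060195372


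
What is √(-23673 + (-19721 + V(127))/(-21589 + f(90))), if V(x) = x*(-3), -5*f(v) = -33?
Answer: I*√17228827044037/26978 ≈ 153.86*I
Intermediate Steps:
f(v) = 33/5 (f(v) = -⅕*(-33) = 33/5)
V(x) = -3*x
√(-23673 + (-19721 + V(127))/(-21589 + f(90))) = √(-23673 + (-19721 - 3*127)/(-21589 + 33/5)) = √(-23673 + (-19721 - 381)/(-107912/5)) = √(-23673 - 20102*(-5/107912)) = √(-23673 + 50255/53956) = √(-1277250133/53956) = I*√17228827044037/26978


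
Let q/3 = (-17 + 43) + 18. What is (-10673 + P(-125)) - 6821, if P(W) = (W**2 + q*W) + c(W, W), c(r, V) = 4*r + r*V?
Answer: -3244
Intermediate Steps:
c(r, V) = 4*r + V*r
q = 132 (q = 3*((-17 + 43) + 18) = 3*(26 + 18) = 3*44 = 132)
P(W) = W**2 + 132*W + W*(4 + W) (P(W) = (W**2 + 132*W) + W*(4 + W) = W**2 + 132*W + W*(4 + W))
(-10673 + P(-125)) - 6821 = (-10673 + 2*(-125)*(68 - 125)) - 6821 = (-10673 + 2*(-125)*(-57)) - 6821 = (-10673 + 14250) - 6821 = 3577 - 6821 = -3244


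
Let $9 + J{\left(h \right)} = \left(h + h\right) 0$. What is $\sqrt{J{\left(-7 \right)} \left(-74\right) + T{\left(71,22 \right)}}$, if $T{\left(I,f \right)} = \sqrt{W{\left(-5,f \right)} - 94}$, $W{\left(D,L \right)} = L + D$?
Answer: $\sqrt{666 + i \sqrt{77}} \approx 25.808 + 0.17 i$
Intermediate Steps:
$J{\left(h \right)} = -9$ ($J{\left(h \right)} = -9 + \left(h + h\right) 0 = -9 + 2 h 0 = -9 + 0 = -9$)
$W{\left(D,L \right)} = D + L$
$T{\left(I,f \right)} = \sqrt{-99 + f}$ ($T{\left(I,f \right)} = \sqrt{\left(-5 + f\right) - 94} = \sqrt{-99 + f}$)
$\sqrt{J{\left(-7 \right)} \left(-74\right) + T{\left(71,22 \right)}} = \sqrt{\left(-9\right) \left(-74\right) + \sqrt{-99 + 22}} = \sqrt{666 + \sqrt{-77}} = \sqrt{666 + i \sqrt{77}}$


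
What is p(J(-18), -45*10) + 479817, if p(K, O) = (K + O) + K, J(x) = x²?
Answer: 480015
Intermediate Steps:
p(K, O) = O + 2*K
p(J(-18), -45*10) + 479817 = (-45*10 + 2*(-18)²) + 479817 = (-450 + 2*324) + 479817 = (-450 + 648) + 479817 = 198 + 479817 = 480015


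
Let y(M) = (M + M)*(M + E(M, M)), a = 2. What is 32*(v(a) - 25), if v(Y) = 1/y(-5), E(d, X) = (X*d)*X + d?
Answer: -539984/675 ≈ -799.98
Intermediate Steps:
E(d, X) = d + d*X² (E(d, X) = d*X² + d = d + d*X²)
y(M) = 2*M*(M + M*(1 + M²)) (y(M) = (M + M)*(M + M*(1 + M²)) = (2*M)*(M + M*(1 + M²)) = 2*M*(M + M*(1 + M²)))
v(Y) = 1/1350 (v(Y) = 1/(2*(-5)²*(2 + (-5)²)) = 1/(2*25*(2 + 25)) = 1/(2*25*27) = 1/1350)
32*(v(a) - 25) = 32*(1/1350 - 25) = 32*(-33749/1350) = -539984/675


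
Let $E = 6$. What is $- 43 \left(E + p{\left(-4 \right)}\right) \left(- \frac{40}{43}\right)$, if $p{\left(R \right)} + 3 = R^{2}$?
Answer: $760$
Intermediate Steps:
$p{\left(R \right)} = -3 + R^{2}$
$- 43 \left(E + p{\left(-4 \right)}\right) \left(- \frac{40}{43}\right) = - 43 \left(6 - \left(3 - \left(-4\right)^{2}\right)\right) \left(- \frac{40}{43}\right) = - 43 \left(6 + \left(-3 + 16\right)\right) \left(\left(-40\right) \frac{1}{43}\right) = - 43 \left(6 + 13\right) \left(- \frac{40}{43}\right) = \left(-43\right) 19 \left(- \frac{40}{43}\right) = \left(-817\right) \left(- \frac{40}{43}\right) = 760$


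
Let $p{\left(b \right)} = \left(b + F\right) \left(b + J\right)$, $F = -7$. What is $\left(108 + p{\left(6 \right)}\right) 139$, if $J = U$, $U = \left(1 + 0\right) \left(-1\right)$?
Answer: $14317$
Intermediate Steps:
$U = -1$ ($U = 1 \left(-1\right) = -1$)
$J = -1$
$p{\left(b \right)} = \left(-1 + b\right) \left(-7 + b\right)$ ($p{\left(b \right)} = \left(b - 7\right) \left(b - 1\right) = \left(-7 + b\right) \left(-1 + b\right) = \left(-1 + b\right) \left(-7 + b\right)$)
$\left(108 + p{\left(6 \right)}\right) 139 = \left(108 + \left(7 + 6^{2} - 48\right)\right) 139 = \left(108 + \left(7 + 36 - 48\right)\right) 139 = \left(108 - 5\right) 139 = 103 \cdot 139 = 14317$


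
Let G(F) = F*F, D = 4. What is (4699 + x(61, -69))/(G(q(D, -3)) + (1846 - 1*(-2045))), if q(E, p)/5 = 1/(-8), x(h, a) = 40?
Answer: 303296/249049 ≈ 1.2178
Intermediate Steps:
q(E, p) = -5/8 (q(E, p) = 5/(-8) = 5*(-⅛) = -5/8)
G(F) = F²
(4699 + x(61, -69))/(G(q(D, -3)) + (1846 - 1*(-2045))) = (4699 + 40)/((-5/8)² + (1846 - 1*(-2045))) = 4739/(25/64 + (1846 + 2045)) = 4739/(25/64 + 3891) = 4739/(249049/64) = 4739*(64/249049) = 303296/249049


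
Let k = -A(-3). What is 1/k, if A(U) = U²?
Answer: -⅑ ≈ -0.11111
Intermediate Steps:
k = -9 (k = -1*(-3)² = -1*9 = -9)
1/k = 1/(-9) = -⅑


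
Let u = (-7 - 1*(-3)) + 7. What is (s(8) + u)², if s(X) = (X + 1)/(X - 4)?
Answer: 441/16 ≈ 27.563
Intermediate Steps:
s(X) = (1 + X)/(-4 + X)
u = 3 (u = (-7 + 3) + 7 = -4 + 7 = 3)
(s(8) + u)² = ((1 + 8)/(-4 + 8) + 3)² = (9/4 + 3)² = (21/4)² = 441/16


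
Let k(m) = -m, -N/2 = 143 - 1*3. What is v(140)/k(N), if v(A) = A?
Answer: ½ ≈ 0.50000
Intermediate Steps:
N = -280 (N = -2*(143 - 1*3) = -2*(143 - 3) = -2*140 = -280)
v(140)/k(N) = 140/((-1*(-280))) = 140/280 = 140*(1/280) = ½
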